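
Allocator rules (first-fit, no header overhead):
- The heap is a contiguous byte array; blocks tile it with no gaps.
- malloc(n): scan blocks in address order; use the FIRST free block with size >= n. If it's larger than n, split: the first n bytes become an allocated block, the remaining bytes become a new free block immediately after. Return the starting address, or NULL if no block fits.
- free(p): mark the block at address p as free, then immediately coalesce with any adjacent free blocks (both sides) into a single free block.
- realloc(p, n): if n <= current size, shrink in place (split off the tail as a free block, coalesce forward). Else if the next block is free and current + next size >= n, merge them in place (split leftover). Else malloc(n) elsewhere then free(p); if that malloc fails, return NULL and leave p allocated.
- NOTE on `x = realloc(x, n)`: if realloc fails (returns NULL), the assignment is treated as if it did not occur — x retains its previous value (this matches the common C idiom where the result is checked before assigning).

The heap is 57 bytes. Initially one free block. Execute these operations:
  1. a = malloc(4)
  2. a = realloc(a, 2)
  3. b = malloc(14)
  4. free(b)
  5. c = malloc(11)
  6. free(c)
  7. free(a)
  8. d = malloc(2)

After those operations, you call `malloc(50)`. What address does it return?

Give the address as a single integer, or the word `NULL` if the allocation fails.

Op 1: a = malloc(4) -> a = 0; heap: [0-3 ALLOC][4-56 FREE]
Op 2: a = realloc(a, 2) -> a = 0; heap: [0-1 ALLOC][2-56 FREE]
Op 3: b = malloc(14) -> b = 2; heap: [0-1 ALLOC][2-15 ALLOC][16-56 FREE]
Op 4: free(b) -> (freed b); heap: [0-1 ALLOC][2-56 FREE]
Op 5: c = malloc(11) -> c = 2; heap: [0-1 ALLOC][2-12 ALLOC][13-56 FREE]
Op 6: free(c) -> (freed c); heap: [0-1 ALLOC][2-56 FREE]
Op 7: free(a) -> (freed a); heap: [0-56 FREE]
Op 8: d = malloc(2) -> d = 0; heap: [0-1 ALLOC][2-56 FREE]
malloc(50): first-fit scan over [0-1 ALLOC][2-56 FREE] -> 2

Answer: 2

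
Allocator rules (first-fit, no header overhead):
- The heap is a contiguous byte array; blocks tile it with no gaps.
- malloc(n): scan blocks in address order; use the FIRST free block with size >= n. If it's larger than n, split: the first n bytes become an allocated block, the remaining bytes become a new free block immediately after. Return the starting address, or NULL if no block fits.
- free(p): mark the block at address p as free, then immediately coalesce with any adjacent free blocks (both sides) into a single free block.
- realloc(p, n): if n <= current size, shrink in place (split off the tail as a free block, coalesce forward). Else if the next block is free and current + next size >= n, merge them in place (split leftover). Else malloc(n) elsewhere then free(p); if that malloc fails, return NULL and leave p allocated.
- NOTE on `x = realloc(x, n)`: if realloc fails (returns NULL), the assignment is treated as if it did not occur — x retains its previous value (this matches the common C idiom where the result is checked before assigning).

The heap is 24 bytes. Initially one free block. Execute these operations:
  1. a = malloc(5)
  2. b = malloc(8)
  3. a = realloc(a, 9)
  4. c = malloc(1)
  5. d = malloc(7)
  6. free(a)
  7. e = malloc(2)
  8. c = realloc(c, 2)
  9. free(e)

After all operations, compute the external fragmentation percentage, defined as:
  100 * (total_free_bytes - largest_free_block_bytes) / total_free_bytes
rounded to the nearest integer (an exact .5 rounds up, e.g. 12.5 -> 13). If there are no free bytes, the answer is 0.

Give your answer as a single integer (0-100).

Op 1: a = malloc(5) -> a = 0; heap: [0-4 ALLOC][5-23 FREE]
Op 2: b = malloc(8) -> b = 5; heap: [0-4 ALLOC][5-12 ALLOC][13-23 FREE]
Op 3: a = realloc(a, 9) -> a = 13; heap: [0-4 FREE][5-12 ALLOC][13-21 ALLOC][22-23 FREE]
Op 4: c = malloc(1) -> c = 0; heap: [0-0 ALLOC][1-4 FREE][5-12 ALLOC][13-21 ALLOC][22-23 FREE]
Op 5: d = malloc(7) -> d = NULL; heap: [0-0 ALLOC][1-4 FREE][5-12 ALLOC][13-21 ALLOC][22-23 FREE]
Op 6: free(a) -> (freed a); heap: [0-0 ALLOC][1-4 FREE][5-12 ALLOC][13-23 FREE]
Op 7: e = malloc(2) -> e = 1; heap: [0-0 ALLOC][1-2 ALLOC][3-4 FREE][5-12 ALLOC][13-23 FREE]
Op 8: c = realloc(c, 2) -> c = 3; heap: [0-0 FREE][1-2 ALLOC][3-4 ALLOC][5-12 ALLOC][13-23 FREE]
Op 9: free(e) -> (freed e); heap: [0-2 FREE][3-4 ALLOC][5-12 ALLOC][13-23 FREE]
Free blocks: [3 11] total_free=14 largest=11 -> 100*(14-11)/14 = 300/14 ≈ 21.429 -> rounds to 21

Answer: 21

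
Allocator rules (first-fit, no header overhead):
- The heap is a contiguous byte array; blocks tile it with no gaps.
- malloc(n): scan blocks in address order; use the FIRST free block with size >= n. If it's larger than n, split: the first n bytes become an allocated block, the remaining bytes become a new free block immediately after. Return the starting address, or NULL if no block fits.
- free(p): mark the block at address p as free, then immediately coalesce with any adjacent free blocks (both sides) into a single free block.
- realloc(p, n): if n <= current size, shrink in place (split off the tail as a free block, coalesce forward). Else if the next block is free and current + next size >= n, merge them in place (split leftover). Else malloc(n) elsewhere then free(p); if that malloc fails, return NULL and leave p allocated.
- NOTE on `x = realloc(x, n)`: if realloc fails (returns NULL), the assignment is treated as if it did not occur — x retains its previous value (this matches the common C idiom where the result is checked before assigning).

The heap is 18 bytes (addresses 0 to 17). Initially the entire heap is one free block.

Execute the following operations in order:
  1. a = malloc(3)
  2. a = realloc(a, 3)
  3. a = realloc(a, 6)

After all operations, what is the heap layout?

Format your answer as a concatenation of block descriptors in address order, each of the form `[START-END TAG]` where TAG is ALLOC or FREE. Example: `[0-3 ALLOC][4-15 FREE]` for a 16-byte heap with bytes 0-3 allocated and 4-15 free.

Answer: [0-5 ALLOC][6-17 FREE]

Derivation:
Op 1: a = malloc(3) -> a = 0; heap: [0-2 ALLOC][3-17 FREE]
Op 2: a = realloc(a, 3) -> a = 0; heap: [0-2 ALLOC][3-17 FREE]
Op 3: a = realloc(a, 6) -> a = 0; heap: [0-5 ALLOC][6-17 FREE]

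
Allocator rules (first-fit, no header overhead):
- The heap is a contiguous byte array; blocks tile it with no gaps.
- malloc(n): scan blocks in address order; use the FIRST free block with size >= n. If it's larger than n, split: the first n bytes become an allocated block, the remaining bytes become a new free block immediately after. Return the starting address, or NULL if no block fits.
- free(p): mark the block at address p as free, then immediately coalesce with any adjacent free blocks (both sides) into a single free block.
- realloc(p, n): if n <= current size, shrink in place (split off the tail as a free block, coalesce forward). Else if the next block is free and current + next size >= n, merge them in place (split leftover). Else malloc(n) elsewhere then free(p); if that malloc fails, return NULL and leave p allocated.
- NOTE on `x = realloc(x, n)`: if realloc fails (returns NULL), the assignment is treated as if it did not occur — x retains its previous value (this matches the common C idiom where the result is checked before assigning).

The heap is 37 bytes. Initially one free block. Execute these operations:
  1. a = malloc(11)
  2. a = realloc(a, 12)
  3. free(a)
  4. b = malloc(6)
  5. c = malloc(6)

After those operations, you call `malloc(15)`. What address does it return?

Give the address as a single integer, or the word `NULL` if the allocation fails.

Answer: 12

Derivation:
Op 1: a = malloc(11) -> a = 0; heap: [0-10 ALLOC][11-36 FREE]
Op 2: a = realloc(a, 12) -> a = 0; heap: [0-11 ALLOC][12-36 FREE]
Op 3: free(a) -> (freed a); heap: [0-36 FREE]
Op 4: b = malloc(6) -> b = 0; heap: [0-5 ALLOC][6-36 FREE]
Op 5: c = malloc(6) -> c = 6; heap: [0-5 ALLOC][6-11 ALLOC][12-36 FREE]
malloc(15): first-fit scan over [0-5 ALLOC][6-11 ALLOC][12-36 FREE] -> 12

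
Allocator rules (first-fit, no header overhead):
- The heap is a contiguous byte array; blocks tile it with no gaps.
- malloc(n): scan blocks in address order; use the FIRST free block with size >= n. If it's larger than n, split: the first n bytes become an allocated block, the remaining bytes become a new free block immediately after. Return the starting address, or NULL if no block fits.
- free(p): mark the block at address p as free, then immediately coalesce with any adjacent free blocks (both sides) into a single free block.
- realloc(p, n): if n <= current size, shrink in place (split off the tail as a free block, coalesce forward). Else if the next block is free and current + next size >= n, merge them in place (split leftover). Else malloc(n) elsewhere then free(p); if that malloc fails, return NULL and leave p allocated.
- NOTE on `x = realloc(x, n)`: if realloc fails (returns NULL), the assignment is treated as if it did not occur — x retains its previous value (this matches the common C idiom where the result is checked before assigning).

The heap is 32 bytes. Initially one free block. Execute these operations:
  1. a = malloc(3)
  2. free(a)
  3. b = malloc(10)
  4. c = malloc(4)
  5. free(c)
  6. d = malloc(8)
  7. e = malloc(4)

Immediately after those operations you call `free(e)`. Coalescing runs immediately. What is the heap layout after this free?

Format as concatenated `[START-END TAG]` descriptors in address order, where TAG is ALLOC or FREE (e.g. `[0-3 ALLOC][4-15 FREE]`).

Answer: [0-9 ALLOC][10-17 ALLOC][18-31 FREE]

Derivation:
Op 1: a = malloc(3) -> a = 0; heap: [0-2 ALLOC][3-31 FREE]
Op 2: free(a) -> (freed a); heap: [0-31 FREE]
Op 3: b = malloc(10) -> b = 0; heap: [0-9 ALLOC][10-31 FREE]
Op 4: c = malloc(4) -> c = 10; heap: [0-9 ALLOC][10-13 ALLOC][14-31 FREE]
Op 5: free(c) -> (freed c); heap: [0-9 ALLOC][10-31 FREE]
Op 6: d = malloc(8) -> d = 10; heap: [0-9 ALLOC][10-17 ALLOC][18-31 FREE]
Op 7: e = malloc(4) -> e = 18; heap: [0-9 ALLOC][10-17 ALLOC][18-21 ALLOC][22-31 FREE]
free(e): e = 18 -> block [18-21 ALLOC]; mark free, coalesce with adjacent free neighbors -> [0-9 ALLOC][10-17 ALLOC][18-31 FREE]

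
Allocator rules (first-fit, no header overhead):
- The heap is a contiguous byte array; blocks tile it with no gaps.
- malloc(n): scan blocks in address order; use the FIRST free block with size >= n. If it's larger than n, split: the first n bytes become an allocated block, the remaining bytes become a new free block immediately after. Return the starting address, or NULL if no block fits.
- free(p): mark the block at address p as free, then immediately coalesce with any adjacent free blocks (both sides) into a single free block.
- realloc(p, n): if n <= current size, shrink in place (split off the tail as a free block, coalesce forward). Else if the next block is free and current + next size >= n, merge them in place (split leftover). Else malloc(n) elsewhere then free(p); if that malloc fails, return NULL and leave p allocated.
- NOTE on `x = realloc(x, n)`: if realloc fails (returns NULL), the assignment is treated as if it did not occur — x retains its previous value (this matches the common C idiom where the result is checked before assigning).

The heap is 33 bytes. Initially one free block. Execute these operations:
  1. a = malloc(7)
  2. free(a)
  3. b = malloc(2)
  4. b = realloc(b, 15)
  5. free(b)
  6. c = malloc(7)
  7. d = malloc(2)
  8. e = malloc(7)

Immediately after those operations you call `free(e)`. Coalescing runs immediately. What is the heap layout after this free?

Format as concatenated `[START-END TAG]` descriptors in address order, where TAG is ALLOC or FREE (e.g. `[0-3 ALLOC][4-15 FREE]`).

Op 1: a = malloc(7) -> a = 0; heap: [0-6 ALLOC][7-32 FREE]
Op 2: free(a) -> (freed a); heap: [0-32 FREE]
Op 3: b = malloc(2) -> b = 0; heap: [0-1 ALLOC][2-32 FREE]
Op 4: b = realloc(b, 15) -> b = 0; heap: [0-14 ALLOC][15-32 FREE]
Op 5: free(b) -> (freed b); heap: [0-32 FREE]
Op 6: c = malloc(7) -> c = 0; heap: [0-6 ALLOC][7-32 FREE]
Op 7: d = malloc(2) -> d = 7; heap: [0-6 ALLOC][7-8 ALLOC][9-32 FREE]
Op 8: e = malloc(7) -> e = 9; heap: [0-6 ALLOC][7-8 ALLOC][9-15 ALLOC][16-32 FREE]
free(e): e = 9 -> block [9-15 ALLOC]; mark free, coalesce with adjacent free neighbors -> [0-6 ALLOC][7-8 ALLOC][9-32 FREE]

Answer: [0-6 ALLOC][7-8 ALLOC][9-32 FREE]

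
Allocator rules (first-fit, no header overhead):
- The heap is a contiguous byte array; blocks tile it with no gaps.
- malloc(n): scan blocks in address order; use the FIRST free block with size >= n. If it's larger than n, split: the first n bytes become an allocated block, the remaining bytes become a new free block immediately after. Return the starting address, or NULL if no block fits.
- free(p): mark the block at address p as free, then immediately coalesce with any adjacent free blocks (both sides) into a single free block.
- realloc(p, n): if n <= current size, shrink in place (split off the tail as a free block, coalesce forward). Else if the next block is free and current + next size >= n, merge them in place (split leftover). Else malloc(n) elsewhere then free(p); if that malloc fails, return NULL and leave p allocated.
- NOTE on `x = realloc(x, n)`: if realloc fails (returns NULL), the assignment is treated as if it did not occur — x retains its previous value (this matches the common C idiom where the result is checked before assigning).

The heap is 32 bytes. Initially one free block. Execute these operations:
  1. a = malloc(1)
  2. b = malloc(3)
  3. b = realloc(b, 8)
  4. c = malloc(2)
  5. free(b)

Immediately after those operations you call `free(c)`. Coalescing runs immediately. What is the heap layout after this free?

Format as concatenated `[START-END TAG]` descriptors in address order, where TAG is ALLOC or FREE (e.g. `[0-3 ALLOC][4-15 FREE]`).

Answer: [0-0 ALLOC][1-31 FREE]

Derivation:
Op 1: a = malloc(1) -> a = 0; heap: [0-0 ALLOC][1-31 FREE]
Op 2: b = malloc(3) -> b = 1; heap: [0-0 ALLOC][1-3 ALLOC][4-31 FREE]
Op 3: b = realloc(b, 8) -> b = 1; heap: [0-0 ALLOC][1-8 ALLOC][9-31 FREE]
Op 4: c = malloc(2) -> c = 9; heap: [0-0 ALLOC][1-8 ALLOC][9-10 ALLOC][11-31 FREE]
Op 5: free(b) -> (freed b); heap: [0-0 ALLOC][1-8 FREE][9-10 ALLOC][11-31 FREE]
free(c): c = 9 -> block [9-10 ALLOC]; mark free, coalesce with adjacent free neighbors -> [0-0 ALLOC][1-31 FREE]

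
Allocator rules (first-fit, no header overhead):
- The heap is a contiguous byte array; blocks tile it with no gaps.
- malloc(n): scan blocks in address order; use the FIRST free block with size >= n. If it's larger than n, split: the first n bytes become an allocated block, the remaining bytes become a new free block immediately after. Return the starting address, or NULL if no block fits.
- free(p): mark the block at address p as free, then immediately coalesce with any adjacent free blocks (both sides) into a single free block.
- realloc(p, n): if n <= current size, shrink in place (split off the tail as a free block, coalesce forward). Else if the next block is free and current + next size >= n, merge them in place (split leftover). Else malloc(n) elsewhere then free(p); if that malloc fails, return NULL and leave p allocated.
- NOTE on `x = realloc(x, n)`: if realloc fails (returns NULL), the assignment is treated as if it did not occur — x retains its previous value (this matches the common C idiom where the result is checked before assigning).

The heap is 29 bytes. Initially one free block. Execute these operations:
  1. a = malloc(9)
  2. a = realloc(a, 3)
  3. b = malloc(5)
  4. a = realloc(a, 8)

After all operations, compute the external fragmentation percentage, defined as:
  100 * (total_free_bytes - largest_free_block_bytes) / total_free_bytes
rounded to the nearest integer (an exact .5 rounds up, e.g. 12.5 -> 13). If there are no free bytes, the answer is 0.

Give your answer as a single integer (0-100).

Answer: 19

Derivation:
Op 1: a = malloc(9) -> a = 0; heap: [0-8 ALLOC][9-28 FREE]
Op 2: a = realloc(a, 3) -> a = 0; heap: [0-2 ALLOC][3-28 FREE]
Op 3: b = malloc(5) -> b = 3; heap: [0-2 ALLOC][3-7 ALLOC][8-28 FREE]
Op 4: a = realloc(a, 8) -> a = 8; heap: [0-2 FREE][3-7 ALLOC][8-15 ALLOC][16-28 FREE]
Free blocks: [3 13] total_free=16 largest=13 -> 100*(16-13)/16 = 300/16 = 18.75 -> rounds to 19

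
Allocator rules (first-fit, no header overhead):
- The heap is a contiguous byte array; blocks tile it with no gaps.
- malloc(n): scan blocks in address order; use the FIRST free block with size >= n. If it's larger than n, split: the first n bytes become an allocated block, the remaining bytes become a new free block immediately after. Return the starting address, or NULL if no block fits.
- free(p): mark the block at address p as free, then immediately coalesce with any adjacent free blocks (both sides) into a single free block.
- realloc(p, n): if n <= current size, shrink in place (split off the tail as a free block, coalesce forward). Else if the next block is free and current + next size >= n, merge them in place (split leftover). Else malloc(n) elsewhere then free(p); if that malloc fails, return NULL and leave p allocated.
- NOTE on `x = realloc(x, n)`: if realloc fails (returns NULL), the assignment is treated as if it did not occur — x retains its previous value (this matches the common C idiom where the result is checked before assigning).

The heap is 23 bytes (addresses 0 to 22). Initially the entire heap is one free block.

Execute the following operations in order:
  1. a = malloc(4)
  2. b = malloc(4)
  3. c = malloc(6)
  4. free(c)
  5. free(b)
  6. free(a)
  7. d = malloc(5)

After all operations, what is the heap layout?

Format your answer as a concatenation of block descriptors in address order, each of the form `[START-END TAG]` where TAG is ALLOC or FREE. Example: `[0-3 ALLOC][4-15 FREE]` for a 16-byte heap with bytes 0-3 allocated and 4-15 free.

Answer: [0-4 ALLOC][5-22 FREE]

Derivation:
Op 1: a = malloc(4) -> a = 0; heap: [0-3 ALLOC][4-22 FREE]
Op 2: b = malloc(4) -> b = 4; heap: [0-3 ALLOC][4-7 ALLOC][8-22 FREE]
Op 3: c = malloc(6) -> c = 8; heap: [0-3 ALLOC][4-7 ALLOC][8-13 ALLOC][14-22 FREE]
Op 4: free(c) -> (freed c); heap: [0-3 ALLOC][4-7 ALLOC][8-22 FREE]
Op 5: free(b) -> (freed b); heap: [0-3 ALLOC][4-22 FREE]
Op 6: free(a) -> (freed a); heap: [0-22 FREE]
Op 7: d = malloc(5) -> d = 0; heap: [0-4 ALLOC][5-22 FREE]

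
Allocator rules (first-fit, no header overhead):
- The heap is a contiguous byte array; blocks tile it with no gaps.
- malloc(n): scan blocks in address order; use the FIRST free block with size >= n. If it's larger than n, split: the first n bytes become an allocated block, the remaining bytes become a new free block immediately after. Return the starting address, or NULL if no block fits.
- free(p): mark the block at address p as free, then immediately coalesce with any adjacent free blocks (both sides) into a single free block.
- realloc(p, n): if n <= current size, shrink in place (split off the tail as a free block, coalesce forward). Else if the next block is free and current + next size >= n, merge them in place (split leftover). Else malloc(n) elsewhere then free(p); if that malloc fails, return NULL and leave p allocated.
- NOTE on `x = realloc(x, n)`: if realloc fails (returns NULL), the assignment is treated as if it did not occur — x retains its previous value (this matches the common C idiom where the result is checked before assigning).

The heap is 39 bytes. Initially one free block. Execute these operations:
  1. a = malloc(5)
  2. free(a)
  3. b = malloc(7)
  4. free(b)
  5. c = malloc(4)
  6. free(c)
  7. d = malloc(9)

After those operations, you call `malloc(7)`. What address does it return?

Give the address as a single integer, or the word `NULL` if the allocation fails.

Op 1: a = malloc(5) -> a = 0; heap: [0-4 ALLOC][5-38 FREE]
Op 2: free(a) -> (freed a); heap: [0-38 FREE]
Op 3: b = malloc(7) -> b = 0; heap: [0-6 ALLOC][7-38 FREE]
Op 4: free(b) -> (freed b); heap: [0-38 FREE]
Op 5: c = malloc(4) -> c = 0; heap: [0-3 ALLOC][4-38 FREE]
Op 6: free(c) -> (freed c); heap: [0-38 FREE]
Op 7: d = malloc(9) -> d = 0; heap: [0-8 ALLOC][9-38 FREE]
malloc(7): first-fit scan over [0-8 ALLOC][9-38 FREE] -> 9

Answer: 9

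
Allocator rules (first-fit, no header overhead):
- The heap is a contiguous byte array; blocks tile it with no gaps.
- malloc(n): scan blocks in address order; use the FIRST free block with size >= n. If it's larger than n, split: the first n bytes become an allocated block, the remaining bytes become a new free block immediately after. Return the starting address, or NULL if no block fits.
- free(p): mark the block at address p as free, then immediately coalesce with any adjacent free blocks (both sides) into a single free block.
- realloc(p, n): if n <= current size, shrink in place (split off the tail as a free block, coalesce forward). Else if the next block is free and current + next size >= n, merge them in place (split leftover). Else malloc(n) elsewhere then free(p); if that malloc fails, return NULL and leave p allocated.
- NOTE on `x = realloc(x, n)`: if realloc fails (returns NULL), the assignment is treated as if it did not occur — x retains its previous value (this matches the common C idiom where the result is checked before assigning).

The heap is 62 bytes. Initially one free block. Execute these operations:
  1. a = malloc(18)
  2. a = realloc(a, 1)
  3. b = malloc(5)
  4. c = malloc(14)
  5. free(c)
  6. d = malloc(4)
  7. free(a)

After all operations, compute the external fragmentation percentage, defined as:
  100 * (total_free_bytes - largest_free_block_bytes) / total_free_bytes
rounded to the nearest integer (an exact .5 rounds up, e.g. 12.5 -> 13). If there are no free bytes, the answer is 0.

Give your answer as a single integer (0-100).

Answer: 2

Derivation:
Op 1: a = malloc(18) -> a = 0; heap: [0-17 ALLOC][18-61 FREE]
Op 2: a = realloc(a, 1) -> a = 0; heap: [0-0 ALLOC][1-61 FREE]
Op 3: b = malloc(5) -> b = 1; heap: [0-0 ALLOC][1-5 ALLOC][6-61 FREE]
Op 4: c = malloc(14) -> c = 6; heap: [0-0 ALLOC][1-5 ALLOC][6-19 ALLOC][20-61 FREE]
Op 5: free(c) -> (freed c); heap: [0-0 ALLOC][1-5 ALLOC][6-61 FREE]
Op 6: d = malloc(4) -> d = 6; heap: [0-0 ALLOC][1-5 ALLOC][6-9 ALLOC][10-61 FREE]
Op 7: free(a) -> (freed a); heap: [0-0 FREE][1-5 ALLOC][6-9 ALLOC][10-61 FREE]
Free blocks: [1 52] total_free=53 largest=52 -> 100*(53-52)/53 = 100/53 ≈ 1.887 -> rounds to 2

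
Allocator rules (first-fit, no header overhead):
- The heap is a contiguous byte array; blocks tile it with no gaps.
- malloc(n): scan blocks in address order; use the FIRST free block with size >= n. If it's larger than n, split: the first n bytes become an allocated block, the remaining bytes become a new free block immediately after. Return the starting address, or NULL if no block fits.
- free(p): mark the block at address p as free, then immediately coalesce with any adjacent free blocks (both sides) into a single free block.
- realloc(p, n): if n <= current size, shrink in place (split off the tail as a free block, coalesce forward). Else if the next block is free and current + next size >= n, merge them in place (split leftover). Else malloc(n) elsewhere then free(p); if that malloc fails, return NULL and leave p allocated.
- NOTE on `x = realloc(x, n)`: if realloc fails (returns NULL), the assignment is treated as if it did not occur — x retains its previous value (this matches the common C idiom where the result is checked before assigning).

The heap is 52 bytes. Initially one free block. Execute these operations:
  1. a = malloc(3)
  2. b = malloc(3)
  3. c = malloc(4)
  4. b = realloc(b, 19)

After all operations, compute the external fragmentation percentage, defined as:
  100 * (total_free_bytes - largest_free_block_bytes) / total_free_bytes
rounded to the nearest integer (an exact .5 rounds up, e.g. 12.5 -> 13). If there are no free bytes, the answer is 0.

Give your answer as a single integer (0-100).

Op 1: a = malloc(3) -> a = 0; heap: [0-2 ALLOC][3-51 FREE]
Op 2: b = malloc(3) -> b = 3; heap: [0-2 ALLOC][3-5 ALLOC][6-51 FREE]
Op 3: c = malloc(4) -> c = 6; heap: [0-2 ALLOC][3-5 ALLOC][6-9 ALLOC][10-51 FREE]
Op 4: b = realloc(b, 19) -> b = 10; heap: [0-2 ALLOC][3-5 FREE][6-9 ALLOC][10-28 ALLOC][29-51 FREE]
Free blocks: [3 23] total_free=26 largest=23 -> 100*(26-23)/26 = 300/26 ≈ 11.538 -> rounds to 12

Answer: 12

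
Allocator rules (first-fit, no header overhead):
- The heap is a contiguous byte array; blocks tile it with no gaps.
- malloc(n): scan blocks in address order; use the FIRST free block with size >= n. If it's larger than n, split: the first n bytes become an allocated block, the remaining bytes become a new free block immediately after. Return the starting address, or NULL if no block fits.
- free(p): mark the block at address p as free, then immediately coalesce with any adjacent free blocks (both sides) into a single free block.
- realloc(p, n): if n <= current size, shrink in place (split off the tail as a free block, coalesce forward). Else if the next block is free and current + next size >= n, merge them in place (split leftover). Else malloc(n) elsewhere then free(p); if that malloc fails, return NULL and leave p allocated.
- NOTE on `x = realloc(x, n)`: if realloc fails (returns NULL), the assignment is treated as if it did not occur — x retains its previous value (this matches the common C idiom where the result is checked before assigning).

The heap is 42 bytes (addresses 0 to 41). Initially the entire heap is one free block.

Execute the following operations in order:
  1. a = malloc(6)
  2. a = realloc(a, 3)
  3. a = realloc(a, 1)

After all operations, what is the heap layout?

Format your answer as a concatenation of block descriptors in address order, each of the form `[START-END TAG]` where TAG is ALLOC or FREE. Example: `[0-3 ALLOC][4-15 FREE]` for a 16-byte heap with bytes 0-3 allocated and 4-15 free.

Op 1: a = malloc(6) -> a = 0; heap: [0-5 ALLOC][6-41 FREE]
Op 2: a = realloc(a, 3) -> a = 0; heap: [0-2 ALLOC][3-41 FREE]
Op 3: a = realloc(a, 1) -> a = 0; heap: [0-0 ALLOC][1-41 FREE]

Answer: [0-0 ALLOC][1-41 FREE]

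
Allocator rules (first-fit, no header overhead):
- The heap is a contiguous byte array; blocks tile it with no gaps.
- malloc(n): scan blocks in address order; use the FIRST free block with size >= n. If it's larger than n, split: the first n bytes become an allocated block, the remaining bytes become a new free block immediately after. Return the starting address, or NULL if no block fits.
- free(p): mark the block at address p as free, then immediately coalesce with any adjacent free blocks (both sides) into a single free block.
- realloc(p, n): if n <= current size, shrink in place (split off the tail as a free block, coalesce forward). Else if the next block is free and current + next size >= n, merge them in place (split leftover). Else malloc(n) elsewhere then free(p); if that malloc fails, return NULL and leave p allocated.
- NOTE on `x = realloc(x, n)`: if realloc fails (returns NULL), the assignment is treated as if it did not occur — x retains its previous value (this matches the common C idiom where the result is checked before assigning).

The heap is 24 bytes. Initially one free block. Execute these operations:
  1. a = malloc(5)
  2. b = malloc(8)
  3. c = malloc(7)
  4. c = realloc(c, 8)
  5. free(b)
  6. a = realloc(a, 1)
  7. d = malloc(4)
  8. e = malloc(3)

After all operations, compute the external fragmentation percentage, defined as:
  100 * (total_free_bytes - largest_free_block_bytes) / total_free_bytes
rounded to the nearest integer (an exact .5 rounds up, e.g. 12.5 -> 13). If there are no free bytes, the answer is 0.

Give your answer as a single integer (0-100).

Op 1: a = malloc(5) -> a = 0; heap: [0-4 ALLOC][5-23 FREE]
Op 2: b = malloc(8) -> b = 5; heap: [0-4 ALLOC][5-12 ALLOC][13-23 FREE]
Op 3: c = malloc(7) -> c = 13; heap: [0-4 ALLOC][5-12 ALLOC][13-19 ALLOC][20-23 FREE]
Op 4: c = realloc(c, 8) -> c = 13; heap: [0-4 ALLOC][5-12 ALLOC][13-20 ALLOC][21-23 FREE]
Op 5: free(b) -> (freed b); heap: [0-4 ALLOC][5-12 FREE][13-20 ALLOC][21-23 FREE]
Op 6: a = realloc(a, 1) -> a = 0; heap: [0-0 ALLOC][1-12 FREE][13-20 ALLOC][21-23 FREE]
Op 7: d = malloc(4) -> d = 1; heap: [0-0 ALLOC][1-4 ALLOC][5-12 FREE][13-20 ALLOC][21-23 FREE]
Op 8: e = malloc(3) -> e = 5; heap: [0-0 ALLOC][1-4 ALLOC][5-7 ALLOC][8-12 FREE][13-20 ALLOC][21-23 FREE]
Free blocks: [5 3] total_free=8 largest=5 -> 100*(8-5)/8 = 300/8 = 37.5 -> rounds to 38

Answer: 38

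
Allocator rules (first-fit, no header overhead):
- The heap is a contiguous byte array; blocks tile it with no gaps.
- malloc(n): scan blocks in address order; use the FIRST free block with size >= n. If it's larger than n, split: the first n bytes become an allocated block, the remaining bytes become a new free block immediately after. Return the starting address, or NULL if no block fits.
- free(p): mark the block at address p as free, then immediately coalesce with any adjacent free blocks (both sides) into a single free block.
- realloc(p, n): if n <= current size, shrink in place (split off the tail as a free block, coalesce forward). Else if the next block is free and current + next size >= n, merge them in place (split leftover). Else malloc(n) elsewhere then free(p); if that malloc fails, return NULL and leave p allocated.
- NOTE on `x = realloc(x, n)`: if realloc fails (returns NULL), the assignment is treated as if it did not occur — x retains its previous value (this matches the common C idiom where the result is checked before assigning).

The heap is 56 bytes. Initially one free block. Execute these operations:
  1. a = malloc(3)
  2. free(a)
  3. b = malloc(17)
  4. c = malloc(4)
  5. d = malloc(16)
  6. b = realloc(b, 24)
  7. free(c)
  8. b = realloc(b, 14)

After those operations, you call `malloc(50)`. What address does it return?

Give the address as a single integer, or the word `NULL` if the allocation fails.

Answer: NULL

Derivation:
Op 1: a = malloc(3) -> a = 0; heap: [0-2 ALLOC][3-55 FREE]
Op 2: free(a) -> (freed a); heap: [0-55 FREE]
Op 3: b = malloc(17) -> b = 0; heap: [0-16 ALLOC][17-55 FREE]
Op 4: c = malloc(4) -> c = 17; heap: [0-16 ALLOC][17-20 ALLOC][21-55 FREE]
Op 5: d = malloc(16) -> d = 21; heap: [0-16 ALLOC][17-20 ALLOC][21-36 ALLOC][37-55 FREE]
Op 6: b = realloc(b, 24) -> NULL (b unchanged); heap: [0-16 ALLOC][17-20 ALLOC][21-36 ALLOC][37-55 FREE]
Op 7: free(c) -> (freed c); heap: [0-16 ALLOC][17-20 FREE][21-36 ALLOC][37-55 FREE]
Op 8: b = realloc(b, 14) -> b = 0; heap: [0-13 ALLOC][14-20 FREE][21-36 ALLOC][37-55 FREE]
malloc(50): first-fit scan over [0-13 ALLOC][14-20 FREE][21-36 ALLOC][37-55 FREE] -> NULL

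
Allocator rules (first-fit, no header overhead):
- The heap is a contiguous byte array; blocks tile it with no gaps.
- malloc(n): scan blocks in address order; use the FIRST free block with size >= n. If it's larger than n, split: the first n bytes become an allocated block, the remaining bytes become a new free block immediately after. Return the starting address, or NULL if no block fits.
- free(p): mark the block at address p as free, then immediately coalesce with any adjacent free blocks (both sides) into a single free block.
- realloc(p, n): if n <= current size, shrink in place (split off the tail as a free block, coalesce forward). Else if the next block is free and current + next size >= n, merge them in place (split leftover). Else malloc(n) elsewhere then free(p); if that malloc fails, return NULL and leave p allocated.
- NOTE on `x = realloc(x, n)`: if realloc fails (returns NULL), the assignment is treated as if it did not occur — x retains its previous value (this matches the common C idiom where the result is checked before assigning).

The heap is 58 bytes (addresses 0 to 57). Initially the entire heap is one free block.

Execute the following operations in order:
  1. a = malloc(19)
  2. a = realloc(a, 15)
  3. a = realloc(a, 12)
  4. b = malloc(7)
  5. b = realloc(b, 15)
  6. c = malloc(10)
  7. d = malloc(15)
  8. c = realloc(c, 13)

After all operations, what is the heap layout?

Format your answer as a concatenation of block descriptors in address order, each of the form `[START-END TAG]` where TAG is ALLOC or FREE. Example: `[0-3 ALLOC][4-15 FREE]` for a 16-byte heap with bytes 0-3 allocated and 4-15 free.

Answer: [0-11 ALLOC][12-26 ALLOC][27-36 ALLOC][37-51 ALLOC][52-57 FREE]

Derivation:
Op 1: a = malloc(19) -> a = 0; heap: [0-18 ALLOC][19-57 FREE]
Op 2: a = realloc(a, 15) -> a = 0; heap: [0-14 ALLOC][15-57 FREE]
Op 3: a = realloc(a, 12) -> a = 0; heap: [0-11 ALLOC][12-57 FREE]
Op 4: b = malloc(7) -> b = 12; heap: [0-11 ALLOC][12-18 ALLOC][19-57 FREE]
Op 5: b = realloc(b, 15) -> b = 12; heap: [0-11 ALLOC][12-26 ALLOC][27-57 FREE]
Op 6: c = malloc(10) -> c = 27; heap: [0-11 ALLOC][12-26 ALLOC][27-36 ALLOC][37-57 FREE]
Op 7: d = malloc(15) -> d = 37; heap: [0-11 ALLOC][12-26 ALLOC][27-36 ALLOC][37-51 ALLOC][52-57 FREE]
Op 8: c = realloc(c, 13) -> NULL (c unchanged); heap: [0-11 ALLOC][12-26 ALLOC][27-36 ALLOC][37-51 ALLOC][52-57 FREE]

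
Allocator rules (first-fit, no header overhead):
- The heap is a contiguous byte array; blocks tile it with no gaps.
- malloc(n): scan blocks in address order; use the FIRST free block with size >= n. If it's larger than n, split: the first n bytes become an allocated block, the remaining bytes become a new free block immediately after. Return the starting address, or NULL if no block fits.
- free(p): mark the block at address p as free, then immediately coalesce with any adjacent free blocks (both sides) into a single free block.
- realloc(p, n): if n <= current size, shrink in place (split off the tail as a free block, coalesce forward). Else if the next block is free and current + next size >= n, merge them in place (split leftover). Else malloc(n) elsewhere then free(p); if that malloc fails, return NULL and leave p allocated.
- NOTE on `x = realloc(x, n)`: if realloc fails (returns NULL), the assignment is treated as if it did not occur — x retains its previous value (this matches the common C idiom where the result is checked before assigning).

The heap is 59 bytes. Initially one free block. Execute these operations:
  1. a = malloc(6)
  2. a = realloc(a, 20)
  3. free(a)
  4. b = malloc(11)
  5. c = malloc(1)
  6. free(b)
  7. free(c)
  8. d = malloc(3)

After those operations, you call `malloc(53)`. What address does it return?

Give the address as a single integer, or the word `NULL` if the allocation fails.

Answer: 3

Derivation:
Op 1: a = malloc(6) -> a = 0; heap: [0-5 ALLOC][6-58 FREE]
Op 2: a = realloc(a, 20) -> a = 0; heap: [0-19 ALLOC][20-58 FREE]
Op 3: free(a) -> (freed a); heap: [0-58 FREE]
Op 4: b = malloc(11) -> b = 0; heap: [0-10 ALLOC][11-58 FREE]
Op 5: c = malloc(1) -> c = 11; heap: [0-10 ALLOC][11-11 ALLOC][12-58 FREE]
Op 6: free(b) -> (freed b); heap: [0-10 FREE][11-11 ALLOC][12-58 FREE]
Op 7: free(c) -> (freed c); heap: [0-58 FREE]
Op 8: d = malloc(3) -> d = 0; heap: [0-2 ALLOC][3-58 FREE]
malloc(53): first-fit scan over [0-2 ALLOC][3-58 FREE] -> 3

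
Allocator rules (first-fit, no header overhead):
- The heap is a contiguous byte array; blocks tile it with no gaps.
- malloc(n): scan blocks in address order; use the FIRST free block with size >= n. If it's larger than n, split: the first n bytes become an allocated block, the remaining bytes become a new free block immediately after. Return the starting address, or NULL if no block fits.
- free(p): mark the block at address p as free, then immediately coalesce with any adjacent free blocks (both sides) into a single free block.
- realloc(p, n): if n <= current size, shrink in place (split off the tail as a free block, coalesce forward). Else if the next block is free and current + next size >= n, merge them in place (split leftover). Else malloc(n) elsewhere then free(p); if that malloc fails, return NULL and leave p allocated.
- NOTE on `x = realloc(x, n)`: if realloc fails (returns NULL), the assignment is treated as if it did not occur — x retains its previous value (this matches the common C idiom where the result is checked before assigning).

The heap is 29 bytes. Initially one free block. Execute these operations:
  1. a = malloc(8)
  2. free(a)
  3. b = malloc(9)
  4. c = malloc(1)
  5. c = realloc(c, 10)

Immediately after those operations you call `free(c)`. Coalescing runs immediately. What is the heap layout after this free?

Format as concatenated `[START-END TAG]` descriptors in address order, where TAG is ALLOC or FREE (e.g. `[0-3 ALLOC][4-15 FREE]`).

Answer: [0-8 ALLOC][9-28 FREE]

Derivation:
Op 1: a = malloc(8) -> a = 0; heap: [0-7 ALLOC][8-28 FREE]
Op 2: free(a) -> (freed a); heap: [0-28 FREE]
Op 3: b = malloc(9) -> b = 0; heap: [0-8 ALLOC][9-28 FREE]
Op 4: c = malloc(1) -> c = 9; heap: [0-8 ALLOC][9-9 ALLOC][10-28 FREE]
Op 5: c = realloc(c, 10) -> c = 9; heap: [0-8 ALLOC][9-18 ALLOC][19-28 FREE]
free(c): c = 9 -> block [9-18 ALLOC]; mark free, coalesce with adjacent free neighbors -> [0-8 ALLOC][9-28 FREE]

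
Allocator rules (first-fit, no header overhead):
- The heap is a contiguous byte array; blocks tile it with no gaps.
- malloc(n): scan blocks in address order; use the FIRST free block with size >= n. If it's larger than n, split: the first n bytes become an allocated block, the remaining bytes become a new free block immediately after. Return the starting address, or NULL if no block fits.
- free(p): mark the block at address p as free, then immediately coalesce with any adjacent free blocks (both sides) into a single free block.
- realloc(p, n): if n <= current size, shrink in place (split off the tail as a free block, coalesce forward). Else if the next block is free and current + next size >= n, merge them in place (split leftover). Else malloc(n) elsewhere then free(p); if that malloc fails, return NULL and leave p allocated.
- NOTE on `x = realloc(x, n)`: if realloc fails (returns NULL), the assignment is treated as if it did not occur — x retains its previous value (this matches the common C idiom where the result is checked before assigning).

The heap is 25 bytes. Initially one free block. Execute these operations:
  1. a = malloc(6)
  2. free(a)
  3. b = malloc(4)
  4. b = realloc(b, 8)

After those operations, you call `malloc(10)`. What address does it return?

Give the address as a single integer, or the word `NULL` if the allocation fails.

Op 1: a = malloc(6) -> a = 0; heap: [0-5 ALLOC][6-24 FREE]
Op 2: free(a) -> (freed a); heap: [0-24 FREE]
Op 3: b = malloc(4) -> b = 0; heap: [0-3 ALLOC][4-24 FREE]
Op 4: b = realloc(b, 8) -> b = 0; heap: [0-7 ALLOC][8-24 FREE]
malloc(10): first-fit scan over [0-7 ALLOC][8-24 FREE] -> 8

Answer: 8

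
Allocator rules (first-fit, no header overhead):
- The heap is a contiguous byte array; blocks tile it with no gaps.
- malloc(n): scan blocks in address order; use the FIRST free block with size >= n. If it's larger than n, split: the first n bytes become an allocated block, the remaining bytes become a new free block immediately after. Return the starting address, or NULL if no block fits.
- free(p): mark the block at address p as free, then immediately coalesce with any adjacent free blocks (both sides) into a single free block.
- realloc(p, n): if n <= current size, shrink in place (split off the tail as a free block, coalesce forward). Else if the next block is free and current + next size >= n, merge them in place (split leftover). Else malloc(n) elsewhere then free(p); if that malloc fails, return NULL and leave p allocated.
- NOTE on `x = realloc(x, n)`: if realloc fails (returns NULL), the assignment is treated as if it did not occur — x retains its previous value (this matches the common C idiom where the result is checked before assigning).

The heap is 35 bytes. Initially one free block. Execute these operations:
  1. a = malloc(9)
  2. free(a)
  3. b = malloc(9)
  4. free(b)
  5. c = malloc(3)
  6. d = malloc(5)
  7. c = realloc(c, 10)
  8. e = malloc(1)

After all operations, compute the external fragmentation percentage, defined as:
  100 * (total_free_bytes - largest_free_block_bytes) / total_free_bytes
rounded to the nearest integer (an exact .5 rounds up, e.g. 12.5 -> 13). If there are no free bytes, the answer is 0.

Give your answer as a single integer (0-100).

Op 1: a = malloc(9) -> a = 0; heap: [0-8 ALLOC][9-34 FREE]
Op 2: free(a) -> (freed a); heap: [0-34 FREE]
Op 3: b = malloc(9) -> b = 0; heap: [0-8 ALLOC][9-34 FREE]
Op 4: free(b) -> (freed b); heap: [0-34 FREE]
Op 5: c = malloc(3) -> c = 0; heap: [0-2 ALLOC][3-34 FREE]
Op 6: d = malloc(5) -> d = 3; heap: [0-2 ALLOC][3-7 ALLOC][8-34 FREE]
Op 7: c = realloc(c, 10) -> c = 8; heap: [0-2 FREE][3-7 ALLOC][8-17 ALLOC][18-34 FREE]
Op 8: e = malloc(1) -> e = 0; heap: [0-0 ALLOC][1-2 FREE][3-7 ALLOC][8-17 ALLOC][18-34 FREE]
Free blocks: [2 17] total_free=19 largest=17 -> 100*(19-17)/19 = 200/19 ≈ 10.526 -> rounds to 11

Answer: 11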